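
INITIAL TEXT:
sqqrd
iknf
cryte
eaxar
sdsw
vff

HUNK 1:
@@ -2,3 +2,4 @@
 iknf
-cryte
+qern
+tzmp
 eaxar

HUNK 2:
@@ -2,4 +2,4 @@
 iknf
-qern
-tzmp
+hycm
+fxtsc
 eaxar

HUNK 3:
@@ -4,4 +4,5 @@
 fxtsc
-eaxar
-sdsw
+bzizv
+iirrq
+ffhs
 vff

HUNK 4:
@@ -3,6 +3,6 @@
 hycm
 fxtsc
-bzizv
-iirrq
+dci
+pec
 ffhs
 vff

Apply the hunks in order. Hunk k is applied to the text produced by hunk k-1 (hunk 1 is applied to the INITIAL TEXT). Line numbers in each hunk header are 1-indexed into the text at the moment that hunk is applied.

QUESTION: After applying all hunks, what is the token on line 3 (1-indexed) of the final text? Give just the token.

Hunk 1: at line 2 remove [cryte] add [qern,tzmp] -> 7 lines: sqqrd iknf qern tzmp eaxar sdsw vff
Hunk 2: at line 2 remove [qern,tzmp] add [hycm,fxtsc] -> 7 lines: sqqrd iknf hycm fxtsc eaxar sdsw vff
Hunk 3: at line 4 remove [eaxar,sdsw] add [bzizv,iirrq,ffhs] -> 8 lines: sqqrd iknf hycm fxtsc bzizv iirrq ffhs vff
Hunk 4: at line 3 remove [bzizv,iirrq] add [dci,pec] -> 8 lines: sqqrd iknf hycm fxtsc dci pec ffhs vff
Final line 3: hycm

Answer: hycm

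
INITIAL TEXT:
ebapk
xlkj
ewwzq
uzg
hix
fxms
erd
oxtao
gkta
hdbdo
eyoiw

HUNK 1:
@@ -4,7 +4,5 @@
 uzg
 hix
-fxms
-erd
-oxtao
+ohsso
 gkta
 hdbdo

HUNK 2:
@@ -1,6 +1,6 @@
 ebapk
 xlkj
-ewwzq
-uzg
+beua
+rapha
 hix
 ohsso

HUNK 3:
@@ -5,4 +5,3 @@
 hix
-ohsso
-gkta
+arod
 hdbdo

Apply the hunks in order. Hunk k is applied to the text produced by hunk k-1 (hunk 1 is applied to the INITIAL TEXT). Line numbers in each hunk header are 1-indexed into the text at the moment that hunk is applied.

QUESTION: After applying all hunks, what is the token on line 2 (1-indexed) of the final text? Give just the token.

Hunk 1: at line 4 remove [fxms,erd,oxtao] add [ohsso] -> 9 lines: ebapk xlkj ewwzq uzg hix ohsso gkta hdbdo eyoiw
Hunk 2: at line 1 remove [ewwzq,uzg] add [beua,rapha] -> 9 lines: ebapk xlkj beua rapha hix ohsso gkta hdbdo eyoiw
Hunk 3: at line 5 remove [ohsso,gkta] add [arod] -> 8 lines: ebapk xlkj beua rapha hix arod hdbdo eyoiw
Final line 2: xlkj

Answer: xlkj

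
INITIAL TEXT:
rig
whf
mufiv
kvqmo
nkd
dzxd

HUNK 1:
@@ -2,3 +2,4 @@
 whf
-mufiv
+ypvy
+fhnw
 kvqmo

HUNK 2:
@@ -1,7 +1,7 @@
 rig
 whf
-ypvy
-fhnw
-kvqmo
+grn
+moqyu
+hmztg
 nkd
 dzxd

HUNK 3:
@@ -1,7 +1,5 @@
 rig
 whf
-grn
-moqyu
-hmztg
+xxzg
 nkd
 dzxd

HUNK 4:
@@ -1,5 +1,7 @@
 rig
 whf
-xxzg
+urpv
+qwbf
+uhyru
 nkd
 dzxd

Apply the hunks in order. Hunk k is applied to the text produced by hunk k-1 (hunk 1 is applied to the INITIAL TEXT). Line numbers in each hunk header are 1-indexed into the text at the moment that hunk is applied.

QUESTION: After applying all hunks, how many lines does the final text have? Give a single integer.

Hunk 1: at line 2 remove [mufiv] add [ypvy,fhnw] -> 7 lines: rig whf ypvy fhnw kvqmo nkd dzxd
Hunk 2: at line 1 remove [ypvy,fhnw,kvqmo] add [grn,moqyu,hmztg] -> 7 lines: rig whf grn moqyu hmztg nkd dzxd
Hunk 3: at line 1 remove [grn,moqyu,hmztg] add [xxzg] -> 5 lines: rig whf xxzg nkd dzxd
Hunk 4: at line 1 remove [xxzg] add [urpv,qwbf,uhyru] -> 7 lines: rig whf urpv qwbf uhyru nkd dzxd
Final line count: 7

Answer: 7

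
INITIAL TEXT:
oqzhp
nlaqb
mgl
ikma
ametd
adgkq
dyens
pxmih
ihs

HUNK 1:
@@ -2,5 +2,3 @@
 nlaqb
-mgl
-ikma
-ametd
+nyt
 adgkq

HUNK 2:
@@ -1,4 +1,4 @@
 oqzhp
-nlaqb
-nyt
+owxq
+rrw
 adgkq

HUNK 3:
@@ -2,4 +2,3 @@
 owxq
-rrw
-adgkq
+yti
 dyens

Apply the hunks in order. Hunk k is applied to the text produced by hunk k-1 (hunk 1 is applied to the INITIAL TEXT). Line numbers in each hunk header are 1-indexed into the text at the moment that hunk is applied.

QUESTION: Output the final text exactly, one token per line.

Hunk 1: at line 2 remove [mgl,ikma,ametd] add [nyt] -> 7 lines: oqzhp nlaqb nyt adgkq dyens pxmih ihs
Hunk 2: at line 1 remove [nlaqb,nyt] add [owxq,rrw] -> 7 lines: oqzhp owxq rrw adgkq dyens pxmih ihs
Hunk 3: at line 2 remove [rrw,adgkq] add [yti] -> 6 lines: oqzhp owxq yti dyens pxmih ihs

Answer: oqzhp
owxq
yti
dyens
pxmih
ihs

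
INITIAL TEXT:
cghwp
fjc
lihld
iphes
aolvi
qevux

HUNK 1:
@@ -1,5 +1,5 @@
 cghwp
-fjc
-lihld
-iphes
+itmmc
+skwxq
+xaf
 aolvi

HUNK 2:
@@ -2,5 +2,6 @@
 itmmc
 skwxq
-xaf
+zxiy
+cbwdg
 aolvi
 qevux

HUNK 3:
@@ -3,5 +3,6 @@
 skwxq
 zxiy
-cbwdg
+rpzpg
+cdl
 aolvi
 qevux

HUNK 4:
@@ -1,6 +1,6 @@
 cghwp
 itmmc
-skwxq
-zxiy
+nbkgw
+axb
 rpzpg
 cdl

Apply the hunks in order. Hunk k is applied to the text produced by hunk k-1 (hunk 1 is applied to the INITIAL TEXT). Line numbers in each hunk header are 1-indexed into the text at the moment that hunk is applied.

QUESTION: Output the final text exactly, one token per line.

Answer: cghwp
itmmc
nbkgw
axb
rpzpg
cdl
aolvi
qevux

Derivation:
Hunk 1: at line 1 remove [fjc,lihld,iphes] add [itmmc,skwxq,xaf] -> 6 lines: cghwp itmmc skwxq xaf aolvi qevux
Hunk 2: at line 2 remove [xaf] add [zxiy,cbwdg] -> 7 lines: cghwp itmmc skwxq zxiy cbwdg aolvi qevux
Hunk 3: at line 3 remove [cbwdg] add [rpzpg,cdl] -> 8 lines: cghwp itmmc skwxq zxiy rpzpg cdl aolvi qevux
Hunk 4: at line 1 remove [skwxq,zxiy] add [nbkgw,axb] -> 8 lines: cghwp itmmc nbkgw axb rpzpg cdl aolvi qevux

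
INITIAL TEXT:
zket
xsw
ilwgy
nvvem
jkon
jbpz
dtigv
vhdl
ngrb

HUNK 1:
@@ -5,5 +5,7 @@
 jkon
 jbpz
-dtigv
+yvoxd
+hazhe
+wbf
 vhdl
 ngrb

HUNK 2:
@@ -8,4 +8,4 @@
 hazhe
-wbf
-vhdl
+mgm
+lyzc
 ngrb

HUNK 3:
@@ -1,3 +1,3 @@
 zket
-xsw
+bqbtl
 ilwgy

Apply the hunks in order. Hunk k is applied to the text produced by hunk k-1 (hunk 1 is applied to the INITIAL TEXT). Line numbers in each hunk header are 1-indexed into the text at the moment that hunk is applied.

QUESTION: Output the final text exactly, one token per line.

Answer: zket
bqbtl
ilwgy
nvvem
jkon
jbpz
yvoxd
hazhe
mgm
lyzc
ngrb

Derivation:
Hunk 1: at line 5 remove [dtigv] add [yvoxd,hazhe,wbf] -> 11 lines: zket xsw ilwgy nvvem jkon jbpz yvoxd hazhe wbf vhdl ngrb
Hunk 2: at line 8 remove [wbf,vhdl] add [mgm,lyzc] -> 11 lines: zket xsw ilwgy nvvem jkon jbpz yvoxd hazhe mgm lyzc ngrb
Hunk 3: at line 1 remove [xsw] add [bqbtl] -> 11 lines: zket bqbtl ilwgy nvvem jkon jbpz yvoxd hazhe mgm lyzc ngrb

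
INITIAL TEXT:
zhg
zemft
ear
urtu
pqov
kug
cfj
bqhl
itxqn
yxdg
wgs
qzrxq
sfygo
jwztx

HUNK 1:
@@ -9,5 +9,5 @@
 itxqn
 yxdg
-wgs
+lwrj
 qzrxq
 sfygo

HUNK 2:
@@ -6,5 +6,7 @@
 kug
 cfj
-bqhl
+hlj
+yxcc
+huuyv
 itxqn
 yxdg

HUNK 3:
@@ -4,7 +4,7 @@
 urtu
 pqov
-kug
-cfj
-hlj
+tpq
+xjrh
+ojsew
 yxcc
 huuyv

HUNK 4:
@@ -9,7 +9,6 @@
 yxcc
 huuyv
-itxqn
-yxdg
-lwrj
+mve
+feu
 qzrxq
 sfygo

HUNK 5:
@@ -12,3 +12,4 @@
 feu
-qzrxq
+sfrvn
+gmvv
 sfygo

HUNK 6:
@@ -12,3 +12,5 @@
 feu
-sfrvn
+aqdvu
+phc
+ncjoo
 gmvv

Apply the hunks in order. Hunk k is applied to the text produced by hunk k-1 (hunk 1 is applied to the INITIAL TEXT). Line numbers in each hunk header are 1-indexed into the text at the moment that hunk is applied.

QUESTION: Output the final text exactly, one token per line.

Answer: zhg
zemft
ear
urtu
pqov
tpq
xjrh
ojsew
yxcc
huuyv
mve
feu
aqdvu
phc
ncjoo
gmvv
sfygo
jwztx

Derivation:
Hunk 1: at line 9 remove [wgs] add [lwrj] -> 14 lines: zhg zemft ear urtu pqov kug cfj bqhl itxqn yxdg lwrj qzrxq sfygo jwztx
Hunk 2: at line 6 remove [bqhl] add [hlj,yxcc,huuyv] -> 16 lines: zhg zemft ear urtu pqov kug cfj hlj yxcc huuyv itxqn yxdg lwrj qzrxq sfygo jwztx
Hunk 3: at line 4 remove [kug,cfj,hlj] add [tpq,xjrh,ojsew] -> 16 lines: zhg zemft ear urtu pqov tpq xjrh ojsew yxcc huuyv itxqn yxdg lwrj qzrxq sfygo jwztx
Hunk 4: at line 9 remove [itxqn,yxdg,lwrj] add [mve,feu] -> 15 lines: zhg zemft ear urtu pqov tpq xjrh ojsew yxcc huuyv mve feu qzrxq sfygo jwztx
Hunk 5: at line 12 remove [qzrxq] add [sfrvn,gmvv] -> 16 lines: zhg zemft ear urtu pqov tpq xjrh ojsew yxcc huuyv mve feu sfrvn gmvv sfygo jwztx
Hunk 6: at line 12 remove [sfrvn] add [aqdvu,phc,ncjoo] -> 18 lines: zhg zemft ear urtu pqov tpq xjrh ojsew yxcc huuyv mve feu aqdvu phc ncjoo gmvv sfygo jwztx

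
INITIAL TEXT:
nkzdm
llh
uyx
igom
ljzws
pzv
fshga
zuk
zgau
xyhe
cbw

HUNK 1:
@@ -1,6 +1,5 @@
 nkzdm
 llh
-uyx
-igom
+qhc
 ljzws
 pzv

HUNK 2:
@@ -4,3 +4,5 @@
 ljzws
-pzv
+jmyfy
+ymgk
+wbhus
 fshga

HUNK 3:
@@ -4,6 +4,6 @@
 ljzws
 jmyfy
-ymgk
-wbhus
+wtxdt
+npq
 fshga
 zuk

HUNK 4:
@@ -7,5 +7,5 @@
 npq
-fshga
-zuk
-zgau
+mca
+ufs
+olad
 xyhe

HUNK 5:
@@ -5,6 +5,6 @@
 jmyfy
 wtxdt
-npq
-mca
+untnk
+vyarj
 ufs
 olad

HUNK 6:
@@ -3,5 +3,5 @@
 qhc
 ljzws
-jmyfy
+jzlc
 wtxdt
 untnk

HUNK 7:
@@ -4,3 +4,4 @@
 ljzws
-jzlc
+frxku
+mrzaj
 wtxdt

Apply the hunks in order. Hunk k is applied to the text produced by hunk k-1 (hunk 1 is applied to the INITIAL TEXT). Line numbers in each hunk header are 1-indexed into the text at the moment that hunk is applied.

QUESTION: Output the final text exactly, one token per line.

Hunk 1: at line 1 remove [uyx,igom] add [qhc] -> 10 lines: nkzdm llh qhc ljzws pzv fshga zuk zgau xyhe cbw
Hunk 2: at line 4 remove [pzv] add [jmyfy,ymgk,wbhus] -> 12 lines: nkzdm llh qhc ljzws jmyfy ymgk wbhus fshga zuk zgau xyhe cbw
Hunk 3: at line 4 remove [ymgk,wbhus] add [wtxdt,npq] -> 12 lines: nkzdm llh qhc ljzws jmyfy wtxdt npq fshga zuk zgau xyhe cbw
Hunk 4: at line 7 remove [fshga,zuk,zgau] add [mca,ufs,olad] -> 12 lines: nkzdm llh qhc ljzws jmyfy wtxdt npq mca ufs olad xyhe cbw
Hunk 5: at line 5 remove [npq,mca] add [untnk,vyarj] -> 12 lines: nkzdm llh qhc ljzws jmyfy wtxdt untnk vyarj ufs olad xyhe cbw
Hunk 6: at line 3 remove [jmyfy] add [jzlc] -> 12 lines: nkzdm llh qhc ljzws jzlc wtxdt untnk vyarj ufs olad xyhe cbw
Hunk 7: at line 4 remove [jzlc] add [frxku,mrzaj] -> 13 lines: nkzdm llh qhc ljzws frxku mrzaj wtxdt untnk vyarj ufs olad xyhe cbw

Answer: nkzdm
llh
qhc
ljzws
frxku
mrzaj
wtxdt
untnk
vyarj
ufs
olad
xyhe
cbw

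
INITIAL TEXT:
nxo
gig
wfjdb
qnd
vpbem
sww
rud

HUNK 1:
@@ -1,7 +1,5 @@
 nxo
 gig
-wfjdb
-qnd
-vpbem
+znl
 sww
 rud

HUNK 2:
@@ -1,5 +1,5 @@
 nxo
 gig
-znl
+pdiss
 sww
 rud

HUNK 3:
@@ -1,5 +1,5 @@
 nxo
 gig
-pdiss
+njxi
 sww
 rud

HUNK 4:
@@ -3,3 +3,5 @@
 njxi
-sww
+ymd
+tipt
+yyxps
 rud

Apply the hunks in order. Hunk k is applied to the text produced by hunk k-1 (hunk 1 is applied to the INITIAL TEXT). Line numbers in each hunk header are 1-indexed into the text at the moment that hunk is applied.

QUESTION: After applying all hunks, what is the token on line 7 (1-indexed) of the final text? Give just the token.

Answer: rud

Derivation:
Hunk 1: at line 1 remove [wfjdb,qnd,vpbem] add [znl] -> 5 lines: nxo gig znl sww rud
Hunk 2: at line 1 remove [znl] add [pdiss] -> 5 lines: nxo gig pdiss sww rud
Hunk 3: at line 1 remove [pdiss] add [njxi] -> 5 lines: nxo gig njxi sww rud
Hunk 4: at line 3 remove [sww] add [ymd,tipt,yyxps] -> 7 lines: nxo gig njxi ymd tipt yyxps rud
Final line 7: rud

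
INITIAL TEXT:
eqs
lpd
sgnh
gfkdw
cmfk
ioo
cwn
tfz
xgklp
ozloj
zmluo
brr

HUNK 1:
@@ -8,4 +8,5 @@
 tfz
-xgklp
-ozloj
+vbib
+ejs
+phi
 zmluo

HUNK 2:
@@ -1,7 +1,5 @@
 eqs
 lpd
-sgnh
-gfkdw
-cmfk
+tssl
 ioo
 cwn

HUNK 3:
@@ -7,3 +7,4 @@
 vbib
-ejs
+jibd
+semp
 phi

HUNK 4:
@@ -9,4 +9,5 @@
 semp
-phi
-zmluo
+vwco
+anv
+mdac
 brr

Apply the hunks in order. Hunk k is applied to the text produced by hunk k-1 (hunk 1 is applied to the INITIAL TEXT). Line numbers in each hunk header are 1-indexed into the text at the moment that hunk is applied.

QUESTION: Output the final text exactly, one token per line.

Answer: eqs
lpd
tssl
ioo
cwn
tfz
vbib
jibd
semp
vwco
anv
mdac
brr

Derivation:
Hunk 1: at line 8 remove [xgklp,ozloj] add [vbib,ejs,phi] -> 13 lines: eqs lpd sgnh gfkdw cmfk ioo cwn tfz vbib ejs phi zmluo brr
Hunk 2: at line 1 remove [sgnh,gfkdw,cmfk] add [tssl] -> 11 lines: eqs lpd tssl ioo cwn tfz vbib ejs phi zmluo brr
Hunk 3: at line 7 remove [ejs] add [jibd,semp] -> 12 lines: eqs lpd tssl ioo cwn tfz vbib jibd semp phi zmluo brr
Hunk 4: at line 9 remove [phi,zmluo] add [vwco,anv,mdac] -> 13 lines: eqs lpd tssl ioo cwn tfz vbib jibd semp vwco anv mdac brr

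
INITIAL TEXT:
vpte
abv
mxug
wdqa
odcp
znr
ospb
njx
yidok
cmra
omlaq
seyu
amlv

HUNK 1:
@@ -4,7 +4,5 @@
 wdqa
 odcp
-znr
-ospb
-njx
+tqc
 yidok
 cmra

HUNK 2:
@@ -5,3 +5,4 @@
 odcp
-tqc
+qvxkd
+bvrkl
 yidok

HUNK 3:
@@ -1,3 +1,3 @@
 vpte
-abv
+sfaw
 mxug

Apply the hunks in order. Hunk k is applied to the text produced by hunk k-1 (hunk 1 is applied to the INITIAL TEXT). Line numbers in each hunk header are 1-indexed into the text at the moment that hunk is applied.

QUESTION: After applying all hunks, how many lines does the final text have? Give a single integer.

Hunk 1: at line 4 remove [znr,ospb,njx] add [tqc] -> 11 lines: vpte abv mxug wdqa odcp tqc yidok cmra omlaq seyu amlv
Hunk 2: at line 5 remove [tqc] add [qvxkd,bvrkl] -> 12 lines: vpte abv mxug wdqa odcp qvxkd bvrkl yidok cmra omlaq seyu amlv
Hunk 3: at line 1 remove [abv] add [sfaw] -> 12 lines: vpte sfaw mxug wdqa odcp qvxkd bvrkl yidok cmra omlaq seyu amlv
Final line count: 12

Answer: 12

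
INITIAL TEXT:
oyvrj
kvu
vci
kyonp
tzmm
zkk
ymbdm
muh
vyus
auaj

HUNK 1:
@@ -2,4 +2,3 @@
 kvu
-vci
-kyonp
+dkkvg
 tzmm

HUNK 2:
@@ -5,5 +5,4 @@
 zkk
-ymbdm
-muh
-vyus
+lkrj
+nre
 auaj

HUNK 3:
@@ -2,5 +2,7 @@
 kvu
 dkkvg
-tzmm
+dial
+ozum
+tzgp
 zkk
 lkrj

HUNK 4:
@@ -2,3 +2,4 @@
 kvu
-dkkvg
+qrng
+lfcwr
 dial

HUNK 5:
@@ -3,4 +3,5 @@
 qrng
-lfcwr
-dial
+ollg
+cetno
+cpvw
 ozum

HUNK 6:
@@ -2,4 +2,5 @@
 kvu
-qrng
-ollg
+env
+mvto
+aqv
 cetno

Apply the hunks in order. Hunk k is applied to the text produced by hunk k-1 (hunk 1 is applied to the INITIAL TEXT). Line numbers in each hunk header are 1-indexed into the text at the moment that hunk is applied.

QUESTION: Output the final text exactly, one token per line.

Answer: oyvrj
kvu
env
mvto
aqv
cetno
cpvw
ozum
tzgp
zkk
lkrj
nre
auaj

Derivation:
Hunk 1: at line 2 remove [vci,kyonp] add [dkkvg] -> 9 lines: oyvrj kvu dkkvg tzmm zkk ymbdm muh vyus auaj
Hunk 2: at line 5 remove [ymbdm,muh,vyus] add [lkrj,nre] -> 8 lines: oyvrj kvu dkkvg tzmm zkk lkrj nre auaj
Hunk 3: at line 2 remove [tzmm] add [dial,ozum,tzgp] -> 10 lines: oyvrj kvu dkkvg dial ozum tzgp zkk lkrj nre auaj
Hunk 4: at line 2 remove [dkkvg] add [qrng,lfcwr] -> 11 lines: oyvrj kvu qrng lfcwr dial ozum tzgp zkk lkrj nre auaj
Hunk 5: at line 3 remove [lfcwr,dial] add [ollg,cetno,cpvw] -> 12 lines: oyvrj kvu qrng ollg cetno cpvw ozum tzgp zkk lkrj nre auaj
Hunk 6: at line 2 remove [qrng,ollg] add [env,mvto,aqv] -> 13 lines: oyvrj kvu env mvto aqv cetno cpvw ozum tzgp zkk lkrj nre auaj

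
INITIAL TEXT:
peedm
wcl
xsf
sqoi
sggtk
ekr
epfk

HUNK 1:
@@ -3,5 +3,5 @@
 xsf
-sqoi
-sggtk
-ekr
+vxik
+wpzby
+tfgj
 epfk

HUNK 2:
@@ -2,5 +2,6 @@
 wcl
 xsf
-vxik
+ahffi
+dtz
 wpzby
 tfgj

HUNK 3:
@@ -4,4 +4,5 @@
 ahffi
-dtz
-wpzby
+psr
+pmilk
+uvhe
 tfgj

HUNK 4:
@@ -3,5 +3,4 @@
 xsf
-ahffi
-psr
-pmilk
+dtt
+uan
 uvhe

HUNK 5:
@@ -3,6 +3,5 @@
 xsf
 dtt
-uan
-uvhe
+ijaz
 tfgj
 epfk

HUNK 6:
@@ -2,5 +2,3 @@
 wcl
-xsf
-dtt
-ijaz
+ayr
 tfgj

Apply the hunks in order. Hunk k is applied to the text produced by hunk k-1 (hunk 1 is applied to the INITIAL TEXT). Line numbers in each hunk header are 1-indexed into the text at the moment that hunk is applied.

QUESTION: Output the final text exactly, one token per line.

Hunk 1: at line 3 remove [sqoi,sggtk,ekr] add [vxik,wpzby,tfgj] -> 7 lines: peedm wcl xsf vxik wpzby tfgj epfk
Hunk 2: at line 2 remove [vxik] add [ahffi,dtz] -> 8 lines: peedm wcl xsf ahffi dtz wpzby tfgj epfk
Hunk 3: at line 4 remove [dtz,wpzby] add [psr,pmilk,uvhe] -> 9 lines: peedm wcl xsf ahffi psr pmilk uvhe tfgj epfk
Hunk 4: at line 3 remove [ahffi,psr,pmilk] add [dtt,uan] -> 8 lines: peedm wcl xsf dtt uan uvhe tfgj epfk
Hunk 5: at line 3 remove [uan,uvhe] add [ijaz] -> 7 lines: peedm wcl xsf dtt ijaz tfgj epfk
Hunk 6: at line 2 remove [xsf,dtt,ijaz] add [ayr] -> 5 lines: peedm wcl ayr tfgj epfk

Answer: peedm
wcl
ayr
tfgj
epfk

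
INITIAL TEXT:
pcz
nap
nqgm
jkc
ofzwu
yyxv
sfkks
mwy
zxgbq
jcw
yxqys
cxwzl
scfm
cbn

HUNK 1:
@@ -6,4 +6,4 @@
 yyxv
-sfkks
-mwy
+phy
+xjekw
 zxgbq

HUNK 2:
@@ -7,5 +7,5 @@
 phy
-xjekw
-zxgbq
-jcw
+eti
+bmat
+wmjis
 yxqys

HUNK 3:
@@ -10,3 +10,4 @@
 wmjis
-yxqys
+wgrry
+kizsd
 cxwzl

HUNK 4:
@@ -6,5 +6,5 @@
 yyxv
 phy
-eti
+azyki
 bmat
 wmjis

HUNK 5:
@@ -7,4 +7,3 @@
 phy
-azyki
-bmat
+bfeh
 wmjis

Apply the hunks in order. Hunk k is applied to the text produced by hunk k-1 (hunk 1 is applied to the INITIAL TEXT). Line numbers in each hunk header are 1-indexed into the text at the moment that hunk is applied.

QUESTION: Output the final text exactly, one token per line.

Hunk 1: at line 6 remove [sfkks,mwy] add [phy,xjekw] -> 14 lines: pcz nap nqgm jkc ofzwu yyxv phy xjekw zxgbq jcw yxqys cxwzl scfm cbn
Hunk 2: at line 7 remove [xjekw,zxgbq,jcw] add [eti,bmat,wmjis] -> 14 lines: pcz nap nqgm jkc ofzwu yyxv phy eti bmat wmjis yxqys cxwzl scfm cbn
Hunk 3: at line 10 remove [yxqys] add [wgrry,kizsd] -> 15 lines: pcz nap nqgm jkc ofzwu yyxv phy eti bmat wmjis wgrry kizsd cxwzl scfm cbn
Hunk 4: at line 6 remove [eti] add [azyki] -> 15 lines: pcz nap nqgm jkc ofzwu yyxv phy azyki bmat wmjis wgrry kizsd cxwzl scfm cbn
Hunk 5: at line 7 remove [azyki,bmat] add [bfeh] -> 14 lines: pcz nap nqgm jkc ofzwu yyxv phy bfeh wmjis wgrry kizsd cxwzl scfm cbn

Answer: pcz
nap
nqgm
jkc
ofzwu
yyxv
phy
bfeh
wmjis
wgrry
kizsd
cxwzl
scfm
cbn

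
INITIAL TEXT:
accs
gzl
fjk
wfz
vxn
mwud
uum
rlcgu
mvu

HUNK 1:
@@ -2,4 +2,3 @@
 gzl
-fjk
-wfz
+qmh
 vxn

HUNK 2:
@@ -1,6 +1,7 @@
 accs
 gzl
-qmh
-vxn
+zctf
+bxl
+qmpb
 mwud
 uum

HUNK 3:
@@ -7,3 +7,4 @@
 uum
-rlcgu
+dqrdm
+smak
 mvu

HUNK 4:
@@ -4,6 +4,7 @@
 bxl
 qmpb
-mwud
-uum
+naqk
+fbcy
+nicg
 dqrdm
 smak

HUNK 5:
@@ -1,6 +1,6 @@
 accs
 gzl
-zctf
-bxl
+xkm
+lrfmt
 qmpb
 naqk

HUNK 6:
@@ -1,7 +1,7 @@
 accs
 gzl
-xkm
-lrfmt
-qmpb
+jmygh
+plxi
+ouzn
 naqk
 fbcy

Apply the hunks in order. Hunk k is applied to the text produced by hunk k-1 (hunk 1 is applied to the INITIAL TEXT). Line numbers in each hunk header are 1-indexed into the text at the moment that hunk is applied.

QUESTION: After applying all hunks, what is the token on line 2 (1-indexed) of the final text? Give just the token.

Answer: gzl

Derivation:
Hunk 1: at line 2 remove [fjk,wfz] add [qmh] -> 8 lines: accs gzl qmh vxn mwud uum rlcgu mvu
Hunk 2: at line 1 remove [qmh,vxn] add [zctf,bxl,qmpb] -> 9 lines: accs gzl zctf bxl qmpb mwud uum rlcgu mvu
Hunk 3: at line 7 remove [rlcgu] add [dqrdm,smak] -> 10 lines: accs gzl zctf bxl qmpb mwud uum dqrdm smak mvu
Hunk 4: at line 4 remove [mwud,uum] add [naqk,fbcy,nicg] -> 11 lines: accs gzl zctf bxl qmpb naqk fbcy nicg dqrdm smak mvu
Hunk 5: at line 1 remove [zctf,bxl] add [xkm,lrfmt] -> 11 lines: accs gzl xkm lrfmt qmpb naqk fbcy nicg dqrdm smak mvu
Hunk 6: at line 1 remove [xkm,lrfmt,qmpb] add [jmygh,plxi,ouzn] -> 11 lines: accs gzl jmygh plxi ouzn naqk fbcy nicg dqrdm smak mvu
Final line 2: gzl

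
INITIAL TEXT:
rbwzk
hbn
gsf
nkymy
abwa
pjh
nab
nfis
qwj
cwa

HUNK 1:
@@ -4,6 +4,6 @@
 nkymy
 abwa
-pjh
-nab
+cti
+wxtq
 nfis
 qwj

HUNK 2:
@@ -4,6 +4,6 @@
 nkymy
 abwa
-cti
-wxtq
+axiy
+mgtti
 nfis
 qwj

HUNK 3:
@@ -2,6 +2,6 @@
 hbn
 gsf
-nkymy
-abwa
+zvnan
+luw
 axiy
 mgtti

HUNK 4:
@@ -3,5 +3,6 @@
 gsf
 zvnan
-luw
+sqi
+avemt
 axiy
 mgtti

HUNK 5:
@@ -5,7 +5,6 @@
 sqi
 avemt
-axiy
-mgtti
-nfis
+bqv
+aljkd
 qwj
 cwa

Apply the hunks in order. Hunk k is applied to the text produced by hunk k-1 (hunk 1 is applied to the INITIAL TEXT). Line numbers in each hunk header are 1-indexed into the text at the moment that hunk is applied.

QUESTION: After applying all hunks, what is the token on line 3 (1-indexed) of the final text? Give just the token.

Hunk 1: at line 4 remove [pjh,nab] add [cti,wxtq] -> 10 lines: rbwzk hbn gsf nkymy abwa cti wxtq nfis qwj cwa
Hunk 2: at line 4 remove [cti,wxtq] add [axiy,mgtti] -> 10 lines: rbwzk hbn gsf nkymy abwa axiy mgtti nfis qwj cwa
Hunk 3: at line 2 remove [nkymy,abwa] add [zvnan,luw] -> 10 lines: rbwzk hbn gsf zvnan luw axiy mgtti nfis qwj cwa
Hunk 4: at line 3 remove [luw] add [sqi,avemt] -> 11 lines: rbwzk hbn gsf zvnan sqi avemt axiy mgtti nfis qwj cwa
Hunk 5: at line 5 remove [axiy,mgtti,nfis] add [bqv,aljkd] -> 10 lines: rbwzk hbn gsf zvnan sqi avemt bqv aljkd qwj cwa
Final line 3: gsf

Answer: gsf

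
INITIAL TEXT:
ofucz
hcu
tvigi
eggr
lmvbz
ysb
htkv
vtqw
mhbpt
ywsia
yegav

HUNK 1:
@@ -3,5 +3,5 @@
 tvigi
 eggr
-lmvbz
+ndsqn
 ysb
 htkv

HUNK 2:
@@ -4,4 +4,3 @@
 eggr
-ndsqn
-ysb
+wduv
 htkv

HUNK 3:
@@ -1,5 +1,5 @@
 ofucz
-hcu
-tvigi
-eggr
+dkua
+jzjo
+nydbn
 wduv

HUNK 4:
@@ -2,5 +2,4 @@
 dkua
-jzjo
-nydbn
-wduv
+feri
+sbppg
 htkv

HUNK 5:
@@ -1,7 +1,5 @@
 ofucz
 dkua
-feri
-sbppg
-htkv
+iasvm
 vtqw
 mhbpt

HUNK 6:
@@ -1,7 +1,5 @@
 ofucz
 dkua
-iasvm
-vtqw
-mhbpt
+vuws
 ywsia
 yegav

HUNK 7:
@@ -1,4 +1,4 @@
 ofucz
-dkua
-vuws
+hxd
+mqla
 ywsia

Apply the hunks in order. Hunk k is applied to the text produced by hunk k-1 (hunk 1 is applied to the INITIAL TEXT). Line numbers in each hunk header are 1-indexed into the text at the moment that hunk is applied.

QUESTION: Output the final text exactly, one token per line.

Hunk 1: at line 3 remove [lmvbz] add [ndsqn] -> 11 lines: ofucz hcu tvigi eggr ndsqn ysb htkv vtqw mhbpt ywsia yegav
Hunk 2: at line 4 remove [ndsqn,ysb] add [wduv] -> 10 lines: ofucz hcu tvigi eggr wduv htkv vtqw mhbpt ywsia yegav
Hunk 3: at line 1 remove [hcu,tvigi,eggr] add [dkua,jzjo,nydbn] -> 10 lines: ofucz dkua jzjo nydbn wduv htkv vtqw mhbpt ywsia yegav
Hunk 4: at line 2 remove [jzjo,nydbn,wduv] add [feri,sbppg] -> 9 lines: ofucz dkua feri sbppg htkv vtqw mhbpt ywsia yegav
Hunk 5: at line 1 remove [feri,sbppg,htkv] add [iasvm] -> 7 lines: ofucz dkua iasvm vtqw mhbpt ywsia yegav
Hunk 6: at line 1 remove [iasvm,vtqw,mhbpt] add [vuws] -> 5 lines: ofucz dkua vuws ywsia yegav
Hunk 7: at line 1 remove [dkua,vuws] add [hxd,mqla] -> 5 lines: ofucz hxd mqla ywsia yegav

Answer: ofucz
hxd
mqla
ywsia
yegav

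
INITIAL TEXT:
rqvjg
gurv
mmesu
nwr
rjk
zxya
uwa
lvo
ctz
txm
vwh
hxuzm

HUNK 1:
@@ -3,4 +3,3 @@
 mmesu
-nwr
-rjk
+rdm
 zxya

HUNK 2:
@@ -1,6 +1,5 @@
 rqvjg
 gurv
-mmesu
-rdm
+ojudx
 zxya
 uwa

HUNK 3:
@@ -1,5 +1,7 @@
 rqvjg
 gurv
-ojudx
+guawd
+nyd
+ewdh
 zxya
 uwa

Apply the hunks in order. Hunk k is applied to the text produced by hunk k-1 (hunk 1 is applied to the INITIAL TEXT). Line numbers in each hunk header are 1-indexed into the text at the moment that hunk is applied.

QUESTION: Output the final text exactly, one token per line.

Hunk 1: at line 3 remove [nwr,rjk] add [rdm] -> 11 lines: rqvjg gurv mmesu rdm zxya uwa lvo ctz txm vwh hxuzm
Hunk 2: at line 1 remove [mmesu,rdm] add [ojudx] -> 10 lines: rqvjg gurv ojudx zxya uwa lvo ctz txm vwh hxuzm
Hunk 3: at line 1 remove [ojudx] add [guawd,nyd,ewdh] -> 12 lines: rqvjg gurv guawd nyd ewdh zxya uwa lvo ctz txm vwh hxuzm

Answer: rqvjg
gurv
guawd
nyd
ewdh
zxya
uwa
lvo
ctz
txm
vwh
hxuzm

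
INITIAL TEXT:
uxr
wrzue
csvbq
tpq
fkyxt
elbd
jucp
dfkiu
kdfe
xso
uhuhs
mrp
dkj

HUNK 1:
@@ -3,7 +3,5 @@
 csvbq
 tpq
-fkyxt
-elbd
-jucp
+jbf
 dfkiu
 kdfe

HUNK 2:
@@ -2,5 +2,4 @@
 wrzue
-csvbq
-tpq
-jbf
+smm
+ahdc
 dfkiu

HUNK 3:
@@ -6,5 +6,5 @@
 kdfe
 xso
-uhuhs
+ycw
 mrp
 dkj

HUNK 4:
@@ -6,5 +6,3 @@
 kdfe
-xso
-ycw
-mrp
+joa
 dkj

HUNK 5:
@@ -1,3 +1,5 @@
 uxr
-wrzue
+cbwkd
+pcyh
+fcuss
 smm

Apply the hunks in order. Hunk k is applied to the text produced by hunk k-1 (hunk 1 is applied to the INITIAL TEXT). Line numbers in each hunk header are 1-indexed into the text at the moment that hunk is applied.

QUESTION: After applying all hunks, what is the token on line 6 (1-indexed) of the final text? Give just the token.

Answer: ahdc

Derivation:
Hunk 1: at line 3 remove [fkyxt,elbd,jucp] add [jbf] -> 11 lines: uxr wrzue csvbq tpq jbf dfkiu kdfe xso uhuhs mrp dkj
Hunk 2: at line 2 remove [csvbq,tpq,jbf] add [smm,ahdc] -> 10 lines: uxr wrzue smm ahdc dfkiu kdfe xso uhuhs mrp dkj
Hunk 3: at line 6 remove [uhuhs] add [ycw] -> 10 lines: uxr wrzue smm ahdc dfkiu kdfe xso ycw mrp dkj
Hunk 4: at line 6 remove [xso,ycw,mrp] add [joa] -> 8 lines: uxr wrzue smm ahdc dfkiu kdfe joa dkj
Hunk 5: at line 1 remove [wrzue] add [cbwkd,pcyh,fcuss] -> 10 lines: uxr cbwkd pcyh fcuss smm ahdc dfkiu kdfe joa dkj
Final line 6: ahdc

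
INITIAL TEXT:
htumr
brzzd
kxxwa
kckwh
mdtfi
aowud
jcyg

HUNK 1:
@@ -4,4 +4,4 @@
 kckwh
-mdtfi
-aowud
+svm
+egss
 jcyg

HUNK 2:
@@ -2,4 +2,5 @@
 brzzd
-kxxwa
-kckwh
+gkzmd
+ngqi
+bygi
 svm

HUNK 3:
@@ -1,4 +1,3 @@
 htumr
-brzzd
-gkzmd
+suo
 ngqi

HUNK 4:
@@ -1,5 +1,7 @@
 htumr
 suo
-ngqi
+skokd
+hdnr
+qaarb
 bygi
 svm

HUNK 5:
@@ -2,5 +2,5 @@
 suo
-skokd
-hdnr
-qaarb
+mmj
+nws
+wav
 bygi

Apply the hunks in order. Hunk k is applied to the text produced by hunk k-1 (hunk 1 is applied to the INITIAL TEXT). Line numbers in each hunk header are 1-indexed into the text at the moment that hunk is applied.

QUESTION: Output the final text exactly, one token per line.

Hunk 1: at line 4 remove [mdtfi,aowud] add [svm,egss] -> 7 lines: htumr brzzd kxxwa kckwh svm egss jcyg
Hunk 2: at line 2 remove [kxxwa,kckwh] add [gkzmd,ngqi,bygi] -> 8 lines: htumr brzzd gkzmd ngqi bygi svm egss jcyg
Hunk 3: at line 1 remove [brzzd,gkzmd] add [suo] -> 7 lines: htumr suo ngqi bygi svm egss jcyg
Hunk 4: at line 1 remove [ngqi] add [skokd,hdnr,qaarb] -> 9 lines: htumr suo skokd hdnr qaarb bygi svm egss jcyg
Hunk 5: at line 2 remove [skokd,hdnr,qaarb] add [mmj,nws,wav] -> 9 lines: htumr suo mmj nws wav bygi svm egss jcyg

Answer: htumr
suo
mmj
nws
wav
bygi
svm
egss
jcyg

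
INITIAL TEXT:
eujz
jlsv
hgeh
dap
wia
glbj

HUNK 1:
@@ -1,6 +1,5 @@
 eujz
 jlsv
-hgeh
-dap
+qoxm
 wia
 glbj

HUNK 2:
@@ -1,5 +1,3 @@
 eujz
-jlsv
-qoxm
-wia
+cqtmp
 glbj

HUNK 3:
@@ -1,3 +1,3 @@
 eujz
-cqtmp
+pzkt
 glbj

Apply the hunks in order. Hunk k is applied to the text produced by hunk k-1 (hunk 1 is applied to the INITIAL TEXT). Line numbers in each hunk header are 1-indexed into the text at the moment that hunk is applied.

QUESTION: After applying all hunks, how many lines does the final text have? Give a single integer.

Answer: 3

Derivation:
Hunk 1: at line 1 remove [hgeh,dap] add [qoxm] -> 5 lines: eujz jlsv qoxm wia glbj
Hunk 2: at line 1 remove [jlsv,qoxm,wia] add [cqtmp] -> 3 lines: eujz cqtmp glbj
Hunk 3: at line 1 remove [cqtmp] add [pzkt] -> 3 lines: eujz pzkt glbj
Final line count: 3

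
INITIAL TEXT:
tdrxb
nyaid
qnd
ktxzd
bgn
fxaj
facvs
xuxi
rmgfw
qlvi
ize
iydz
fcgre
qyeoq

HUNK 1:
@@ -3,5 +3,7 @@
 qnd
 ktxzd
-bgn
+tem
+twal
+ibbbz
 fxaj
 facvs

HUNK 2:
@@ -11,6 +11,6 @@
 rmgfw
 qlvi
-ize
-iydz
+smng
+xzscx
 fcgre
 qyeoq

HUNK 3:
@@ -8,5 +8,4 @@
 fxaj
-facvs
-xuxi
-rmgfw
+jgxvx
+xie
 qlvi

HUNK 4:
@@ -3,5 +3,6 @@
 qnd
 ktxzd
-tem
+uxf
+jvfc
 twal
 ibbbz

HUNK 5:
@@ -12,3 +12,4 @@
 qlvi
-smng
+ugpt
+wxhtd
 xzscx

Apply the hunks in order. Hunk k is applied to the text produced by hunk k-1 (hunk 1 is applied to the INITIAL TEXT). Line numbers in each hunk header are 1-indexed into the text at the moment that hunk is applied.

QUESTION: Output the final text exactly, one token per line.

Hunk 1: at line 3 remove [bgn] add [tem,twal,ibbbz] -> 16 lines: tdrxb nyaid qnd ktxzd tem twal ibbbz fxaj facvs xuxi rmgfw qlvi ize iydz fcgre qyeoq
Hunk 2: at line 11 remove [ize,iydz] add [smng,xzscx] -> 16 lines: tdrxb nyaid qnd ktxzd tem twal ibbbz fxaj facvs xuxi rmgfw qlvi smng xzscx fcgre qyeoq
Hunk 3: at line 8 remove [facvs,xuxi,rmgfw] add [jgxvx,xie] -> 15 lines: tdrxb nyaid qnd ktxzd tem twal ibbbz fxaj jgxvx xie qlvi smng xzscx fcgre qyeoq
Hunk 4: at line 3 remove [tem] add [uxf,jvfc] -> 16 lines: tdrxb nyaid qnd ktxzd uxf jvfc twal ibbbz fxaj jgxvx xie qlvi smng xzscx fcgre qyeoq
Hunk 5: at line 12 remove [smng] add [ugpt,wxhtd] -> 17 lines: tdrxb nyaid qnd ktxzd uxf jvfc twal ibbbz fxaj jgxvx xie qlvi ugpt wxhtd xzscx fcgre qyeoq

Answer: tdrxb
nyaid
qnd
ktxzd
uxf
jvfc
twal
ibbbz
fxaj
jgxvx
xie
qlvi
ugpt
wxhtd
xzscx
fcgre
qyeoq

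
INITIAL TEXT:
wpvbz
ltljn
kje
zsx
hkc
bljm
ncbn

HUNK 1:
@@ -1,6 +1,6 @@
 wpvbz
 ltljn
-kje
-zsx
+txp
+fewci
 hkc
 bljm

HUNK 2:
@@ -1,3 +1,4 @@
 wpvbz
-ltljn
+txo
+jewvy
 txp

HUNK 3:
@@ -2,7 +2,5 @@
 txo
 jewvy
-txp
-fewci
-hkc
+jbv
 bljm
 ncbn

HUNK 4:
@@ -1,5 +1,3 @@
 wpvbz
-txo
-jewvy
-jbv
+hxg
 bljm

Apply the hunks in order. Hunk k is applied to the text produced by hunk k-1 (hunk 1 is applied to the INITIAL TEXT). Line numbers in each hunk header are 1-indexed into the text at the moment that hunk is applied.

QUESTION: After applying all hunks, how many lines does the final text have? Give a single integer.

Answer: 4

Derivation:
Hunk 1: at line 1 remove [kje,zsx] add [txp,fewci] -> 7 lines: wpvbz ltljn txp fewci hkc bljm ncbn
Hunk 2: at line 1 remove [ltljn] add [txo,jewvy] -> 8 lines: wpvbz txo jewvy txp fewci hkc bljm ncbn
Hunk 3: at line 2 remove [txp,fewci,hkc] add [jbv] -> 6 lines: wpvbz txo jewvy jbv bljm ncbn
Hunk 4: at line 1 remove [txo,jewvy,jbv] add [hxg] -> 4 lines: wpvbz hxg bljm ncbn
Final line count: 4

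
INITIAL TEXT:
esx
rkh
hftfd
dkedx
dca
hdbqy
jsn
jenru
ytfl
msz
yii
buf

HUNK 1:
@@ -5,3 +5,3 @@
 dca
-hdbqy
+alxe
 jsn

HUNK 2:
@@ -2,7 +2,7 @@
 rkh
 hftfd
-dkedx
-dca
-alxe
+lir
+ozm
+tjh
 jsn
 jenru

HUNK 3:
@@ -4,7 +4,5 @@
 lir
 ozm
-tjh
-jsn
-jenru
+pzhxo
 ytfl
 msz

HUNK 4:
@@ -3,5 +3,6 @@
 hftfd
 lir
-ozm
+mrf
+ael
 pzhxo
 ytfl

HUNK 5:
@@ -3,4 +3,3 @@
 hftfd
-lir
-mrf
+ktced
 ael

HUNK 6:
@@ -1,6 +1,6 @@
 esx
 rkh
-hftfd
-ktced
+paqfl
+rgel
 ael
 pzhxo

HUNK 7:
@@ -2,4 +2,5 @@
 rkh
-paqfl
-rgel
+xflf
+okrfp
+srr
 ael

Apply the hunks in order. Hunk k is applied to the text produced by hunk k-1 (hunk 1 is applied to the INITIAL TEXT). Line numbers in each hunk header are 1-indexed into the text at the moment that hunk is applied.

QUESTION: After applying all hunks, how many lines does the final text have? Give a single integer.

Hunk 1: at line 5 remove [hdbqy] add [alxe] -> 12 lines: esx rkh hftfd dkedx dca alxe jsn jenru ytfl msz yii buf
Hunk 2: at line 2 remove [dkedx,dca,alxe] add [lir,ozm,tjh] -> 12 lines: esx rkh hftfd lir ozm tjh jsn jenru ytfl msz yii buf
Hunk 3: at line 4 remove [tjh,jsn,jenru] add [pzhxo] -> 10 lines: esx rkh hftfd lir ozm pzhxo ytfl msz yii buf
Hunk 4: at line 3 remove [ozm] add [mrf,ael] -> 11 lines: esx rkh hftfd lir mrf ael pzhxo ytfl msz yii buf
Hunk 5: at line 3 remove [lir,mrf] add [ktced] -> 10 lines: esx rkh hftfd ktced ael pzhxo ytfl msz yii buf
Hunk 6: at line 1 remove [hftfd,ktced] add [paqfl,rgel] -> 10 lines: esx rkh paqfl rgel ael pzhxo ytfl msz yii buf
Hunk 7: at line 2 remove [paqfl,rgel] add [xflf,okrfp,srr] -> 11 lines: esx rkh xflf okrfp srr ael pzhxo ytfl msz yii buf
Final line count: 11

Answer: 11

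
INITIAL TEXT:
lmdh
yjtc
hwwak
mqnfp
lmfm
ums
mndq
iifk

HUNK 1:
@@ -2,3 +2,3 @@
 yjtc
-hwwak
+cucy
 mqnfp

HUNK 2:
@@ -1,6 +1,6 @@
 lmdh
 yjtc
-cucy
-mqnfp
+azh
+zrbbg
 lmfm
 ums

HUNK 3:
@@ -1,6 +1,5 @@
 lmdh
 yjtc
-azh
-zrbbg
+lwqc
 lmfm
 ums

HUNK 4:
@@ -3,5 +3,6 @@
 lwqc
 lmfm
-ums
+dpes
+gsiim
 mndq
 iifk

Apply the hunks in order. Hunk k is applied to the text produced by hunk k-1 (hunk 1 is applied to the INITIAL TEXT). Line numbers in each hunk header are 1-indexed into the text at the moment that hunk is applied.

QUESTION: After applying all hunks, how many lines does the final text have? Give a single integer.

Hunk 1: at line 2 remove [hwwak] add [cucy] -> 8 lines: lmdh yjtc cucy mqnfp lmfm ums mndq iifk
Hunk 2: at line 1 remove [cucy,mqnfp] add [azh,zrbbg] -> 8 lines: lmdh yjtc azh zrbbg lmfm ums mndq iifk
Hunk 3: at line 1 remove [azh,zrbbg] add [lwqc] -> 7 lines: lmdh yjtc lwqc lmfm ums mndq iifk
Hunk 4: at line 3 remove [ums] add [dpes,gsiim] -> 8 lines: lmdh yjtc lwqc lmfm dpes gsiim mndq iifk
Final line count: 8

Answer: 8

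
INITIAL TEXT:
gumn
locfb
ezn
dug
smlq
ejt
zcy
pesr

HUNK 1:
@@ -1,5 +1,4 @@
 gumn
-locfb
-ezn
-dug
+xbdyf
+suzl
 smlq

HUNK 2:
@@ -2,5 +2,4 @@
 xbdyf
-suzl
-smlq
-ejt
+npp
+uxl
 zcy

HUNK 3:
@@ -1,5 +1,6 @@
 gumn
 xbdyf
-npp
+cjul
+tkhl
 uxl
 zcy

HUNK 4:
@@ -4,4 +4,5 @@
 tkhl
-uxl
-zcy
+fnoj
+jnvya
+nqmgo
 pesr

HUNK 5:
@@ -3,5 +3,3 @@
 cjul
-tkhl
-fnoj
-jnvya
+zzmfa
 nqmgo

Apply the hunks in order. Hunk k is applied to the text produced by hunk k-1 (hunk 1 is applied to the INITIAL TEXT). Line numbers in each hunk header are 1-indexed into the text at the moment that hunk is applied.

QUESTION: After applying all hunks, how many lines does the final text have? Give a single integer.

Answer: 6

Derivation:
Hunk 1: at line 1 remove [locfb,ezn,dug] add [xbdyf,suzl] -> 7 lines: gumn xbdyf suzl smlq ejt zcy pesr
Hunk 2: at line 2 remove [suzl,smlq,ejt] add [npp,uxl] -> 6 lines: gumn xbdyf npp uxl zcy pesr
Hunk 3: at line 1 remove [npp] add [cjul,tkhl] -> 7 lines: gumn xbdyf cjul tkhl uxl zcy pesr
Hunk 4: at line 4 remove [uxl,zcy] add [fnoj,jnvya,nqmgo] -> 8 lines: gumn xbdyf cjul tkhl fnoj jnvya nqmgo pesr
Hunk 5: at line 3 remove [tkhl,fnoj,jnvya] add [zzmfa] -> 6 lines: gumn xbdyf cjul zzmfa nqmgo pesr
Final line count: 6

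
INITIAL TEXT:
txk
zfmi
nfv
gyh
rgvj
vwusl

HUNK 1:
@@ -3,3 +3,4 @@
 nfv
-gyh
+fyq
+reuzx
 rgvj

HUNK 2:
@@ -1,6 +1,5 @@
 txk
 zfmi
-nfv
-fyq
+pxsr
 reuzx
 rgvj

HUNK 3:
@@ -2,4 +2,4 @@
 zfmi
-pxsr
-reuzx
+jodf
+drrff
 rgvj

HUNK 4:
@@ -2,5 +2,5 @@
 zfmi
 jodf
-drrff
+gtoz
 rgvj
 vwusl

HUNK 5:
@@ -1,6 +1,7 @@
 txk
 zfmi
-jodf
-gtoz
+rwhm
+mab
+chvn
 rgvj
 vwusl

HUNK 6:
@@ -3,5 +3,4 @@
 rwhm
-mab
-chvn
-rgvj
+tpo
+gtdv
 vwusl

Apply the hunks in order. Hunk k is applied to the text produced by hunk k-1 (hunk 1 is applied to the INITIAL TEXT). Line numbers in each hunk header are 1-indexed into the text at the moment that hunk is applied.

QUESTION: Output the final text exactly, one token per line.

Hunk 1: at line 3 remove [gyh] add [fyq,reuzx] -> 7 lines: txk zfmi nfv fyq reuzx rgvj vwusl
Hunk 2: at line 1 remove [nfv,fyq] add [pxsr] -> 6 lines: txk zfmi pxsr reuzx rgvj vwusl
Hunk 3: at line 2 remove [pxsr,reuzx] add [jodf,drrff] -> 6 lines: txk zfmi jodf drrff rgvj vwusl
Hunk 4: at line 2 remove [drrff] add [gtoz] -> 6 lines: txk zfmi jodf gtoz rgvj vwusl
Hunk 5: at line 1 remove [jodf,gtoz] add [rwhm,mab,chvn] -> 7 lines: txk zfmi rwhm mab chvn rgvj vwusl
Hunk 6: at line 3 remove [mab,chvn,rgvj] add [tpo,gtdv] -> 6 lines: txk zfmi rwhm tpo gtdv vwusl

Answer: txk
zfmi
rwhm
tpo
gtdv
vwusl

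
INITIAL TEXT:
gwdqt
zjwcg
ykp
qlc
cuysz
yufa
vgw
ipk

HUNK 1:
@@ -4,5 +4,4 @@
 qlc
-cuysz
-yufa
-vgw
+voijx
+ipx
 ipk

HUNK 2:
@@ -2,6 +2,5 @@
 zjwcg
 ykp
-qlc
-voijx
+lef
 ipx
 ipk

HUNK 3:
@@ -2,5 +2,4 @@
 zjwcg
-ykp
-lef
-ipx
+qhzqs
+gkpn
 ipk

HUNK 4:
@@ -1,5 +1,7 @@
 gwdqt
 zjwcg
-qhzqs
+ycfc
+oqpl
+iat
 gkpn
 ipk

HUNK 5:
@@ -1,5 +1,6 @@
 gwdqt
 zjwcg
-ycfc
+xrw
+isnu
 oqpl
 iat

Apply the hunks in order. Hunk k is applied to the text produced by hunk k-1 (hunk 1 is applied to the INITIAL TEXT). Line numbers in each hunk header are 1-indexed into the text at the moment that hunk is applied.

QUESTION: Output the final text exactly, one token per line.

Answer: gwdqt
zjwcg
xrw
isnu
oqpl
iat
gkpn
ipk

Derivation:
Hunk 1: at line 4 remove [cuysz,yufa,vgw] add [voijx,ipx] -> 7 lines: gwdqt zjwcg ykp qlc voijx ipx ipk
Hunk 2: at line 2 remove [qlc,voijx] add [lef] -> 6 lines: gwdqt zjwcg ykp lef ipx ipk
Hunk 3: at line 2 remove [ykp,lef,ipx] add [qhzqs,gkpn] -> 5 lines: gwdqt zjwcg qhzqs gkpn ipk
Hunk 4: at line 1 remove [qhzqs] add [ycfc,oqpl,iat] -> 7 lines: gwdqt zjwcg ycfc oqpl iat gkpn ipk
Hunk 5: at line 1 remove [ycfc] add [xrw,isnu] -> 8 lines: gwdqt zjwcg xrw isnu oqpl iat gkpn ipk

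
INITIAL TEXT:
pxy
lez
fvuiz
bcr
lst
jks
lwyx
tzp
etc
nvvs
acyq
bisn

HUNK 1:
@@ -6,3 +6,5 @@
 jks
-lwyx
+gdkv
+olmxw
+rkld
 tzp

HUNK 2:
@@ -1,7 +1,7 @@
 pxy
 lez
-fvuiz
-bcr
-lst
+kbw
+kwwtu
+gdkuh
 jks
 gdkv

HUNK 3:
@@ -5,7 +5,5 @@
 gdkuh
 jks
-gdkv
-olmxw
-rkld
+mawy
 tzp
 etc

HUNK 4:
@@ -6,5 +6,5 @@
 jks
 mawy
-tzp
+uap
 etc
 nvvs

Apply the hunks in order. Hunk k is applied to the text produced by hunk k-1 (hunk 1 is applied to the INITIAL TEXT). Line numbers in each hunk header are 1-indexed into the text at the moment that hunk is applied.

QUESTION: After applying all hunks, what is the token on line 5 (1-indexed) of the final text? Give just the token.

Answer: gdkuh

Derivation:
Hunk 1: at line 6 remove [lwyx] add [gdkv,olmxw,rkld] -> 14 lines: pxy lez fvuiz bcr lst jks gdkv olmxw rkld tzp etc nvvs acyq bisn
Hunk 2: at line 1 remove [fvuiz,bcr,lst] add [kbw,kwwtu,gdkuh] -> 14 lines: pxy lez kbw kwwtu gdkuh jks gdkv olmxw rkld tzp etc nvvs acyq bisn
Hunk 3: at line 5 remove [gdkv,olmxw,rkld] add [mawy] -> 12 lines: pxy lez kbw kwwtu gdkuh jks mawy tzp etc nvvs acyq bisn
Hunk 4: at line 6 remove [tzp] add [uap] -> 12 lines: pxy lez kbw kwwtu gdkuh jks mawy uap etc nvvs acyq bisn
Final line 5: gdkuh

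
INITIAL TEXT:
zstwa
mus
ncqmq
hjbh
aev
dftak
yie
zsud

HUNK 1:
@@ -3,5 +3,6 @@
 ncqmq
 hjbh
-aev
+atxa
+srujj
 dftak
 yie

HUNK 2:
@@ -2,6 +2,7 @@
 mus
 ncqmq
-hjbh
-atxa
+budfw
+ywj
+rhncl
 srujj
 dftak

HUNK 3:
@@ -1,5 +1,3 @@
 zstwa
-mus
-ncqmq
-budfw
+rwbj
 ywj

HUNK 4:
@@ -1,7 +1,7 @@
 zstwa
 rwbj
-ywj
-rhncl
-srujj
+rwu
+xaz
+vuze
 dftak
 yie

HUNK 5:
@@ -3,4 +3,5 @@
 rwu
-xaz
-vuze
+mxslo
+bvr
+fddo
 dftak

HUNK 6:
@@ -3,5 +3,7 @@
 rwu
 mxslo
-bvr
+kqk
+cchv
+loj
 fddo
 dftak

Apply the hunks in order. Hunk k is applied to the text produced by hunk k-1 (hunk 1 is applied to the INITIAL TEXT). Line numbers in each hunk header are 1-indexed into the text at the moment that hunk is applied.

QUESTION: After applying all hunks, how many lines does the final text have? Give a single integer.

Hunk 1: at line 3 remove [aev] add [atxa,srujj] -> 9 lines: zstwa mus ncqmq hjbh atxa srujj dftak yie zsud
Hunk 2: at line 2 remove [hjbh,atxa] add [budfw,ywj,rhncl] -> 10 lines: zstwa mus ncqmq budfw ywj rhncl srujj dftak yie zsud
Hunk 3: at line 1 remove [mus,ncqmq,budfw] add [rwbj] -> 8 lines: zstwa rwbj ywj rhncl srujj dftak yie zsud
Hunk 4: at line 1 remove [ywj,rhncl,srujj] add [rwu,xaz,vuze] -> 8 lines: zstwa rwbj rwu xaz vuze dftak yie zsud
Hunk 5: at line 3 remove [xaz,vuze] add [mxslo,bvr,fddo] -> 9 lines: zstwa rwbj rwu mxslo bvr fddo dftak yie zsud
Hunk 6: at line 3 remove [bvr] add [kqk,cchv,loj] -> 11 lines: zstwa rwbj rwu mxslo kqk cchv loj fddo dftak yie zsud
Final line count: 11

Answer: 11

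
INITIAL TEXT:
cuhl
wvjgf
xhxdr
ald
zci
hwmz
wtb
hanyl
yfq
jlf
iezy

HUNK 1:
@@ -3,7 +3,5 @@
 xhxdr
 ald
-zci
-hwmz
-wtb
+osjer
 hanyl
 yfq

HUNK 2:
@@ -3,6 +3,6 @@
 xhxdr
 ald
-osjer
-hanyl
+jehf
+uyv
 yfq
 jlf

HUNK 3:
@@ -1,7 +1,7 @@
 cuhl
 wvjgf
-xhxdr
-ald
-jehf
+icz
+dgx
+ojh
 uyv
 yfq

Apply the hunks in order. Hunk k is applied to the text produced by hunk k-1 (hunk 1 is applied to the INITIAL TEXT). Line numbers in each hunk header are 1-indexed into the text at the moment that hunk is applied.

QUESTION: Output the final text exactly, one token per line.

Hunk 1: at line 3 remove [zci,hwmz,wtb] add [osjer] -> 9 lines: cuhl wvjgf xhxdr ald osjer hanyl yfq jlf iezy
Hunk 2: at line 3 remove [osjer,hanyl] add [jehf,uyv] -> 9 lines: cuhl wvjgf xhxdr ald jehf uyv yfq jlf iezy
Hunk 3: at line 1 remove [xhxdr,ald,jehf] add [icz,dgx,ojh] -> 9 lines: cuhl wvjgf icz dgx ojh uyv yfq jlf iezy

Answer: cuhl
wvjgf
icz
dgx
ojh
uyv
yfq
jlf
iezy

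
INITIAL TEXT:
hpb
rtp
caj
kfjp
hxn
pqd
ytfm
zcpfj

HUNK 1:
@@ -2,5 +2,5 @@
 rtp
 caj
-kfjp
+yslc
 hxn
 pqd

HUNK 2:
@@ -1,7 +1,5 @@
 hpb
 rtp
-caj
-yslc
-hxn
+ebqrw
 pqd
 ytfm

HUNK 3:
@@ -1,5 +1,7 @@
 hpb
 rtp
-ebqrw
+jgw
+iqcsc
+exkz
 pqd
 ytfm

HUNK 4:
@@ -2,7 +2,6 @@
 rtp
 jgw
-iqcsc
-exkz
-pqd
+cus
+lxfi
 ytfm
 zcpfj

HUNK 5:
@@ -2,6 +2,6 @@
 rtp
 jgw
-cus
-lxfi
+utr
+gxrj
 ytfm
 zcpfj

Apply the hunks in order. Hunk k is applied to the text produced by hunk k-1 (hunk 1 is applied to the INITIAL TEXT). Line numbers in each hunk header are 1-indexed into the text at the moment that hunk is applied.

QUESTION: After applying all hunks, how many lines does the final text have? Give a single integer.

Hunk 1: at line 2 remove [kfjp] add [yslc] -> 8 lines: hpb rtp caj yslc hxn pqd ytfm zcpfj
Hunk 2: at line 1 remove [caj,yslc,hxn] add [ebqrw] -> 6 lines: hpb rtp ebqrw pqd ytfm zcpfj
Hunk 3: at line 1 remove [ebqrw] add [jgw,iqcsc,exkz] -> 8 lines: hpb rtp jgw iqcsc exkz pqd ytfm zcpfj
Hunk 4: at line 2 remove [iqcsc,exkz,pqd] add [cus,lxfi] -> 7 lines: hpb rtp jgw cus lxfi ytfm zcpfj
Hunk 5: at line 2 remove [cus,lxfi] add [utr,gxrj] -> 7 lines: hpb rtp jgw utr gxrj ytfm zcpfj
Final line count: 7

Answer: 7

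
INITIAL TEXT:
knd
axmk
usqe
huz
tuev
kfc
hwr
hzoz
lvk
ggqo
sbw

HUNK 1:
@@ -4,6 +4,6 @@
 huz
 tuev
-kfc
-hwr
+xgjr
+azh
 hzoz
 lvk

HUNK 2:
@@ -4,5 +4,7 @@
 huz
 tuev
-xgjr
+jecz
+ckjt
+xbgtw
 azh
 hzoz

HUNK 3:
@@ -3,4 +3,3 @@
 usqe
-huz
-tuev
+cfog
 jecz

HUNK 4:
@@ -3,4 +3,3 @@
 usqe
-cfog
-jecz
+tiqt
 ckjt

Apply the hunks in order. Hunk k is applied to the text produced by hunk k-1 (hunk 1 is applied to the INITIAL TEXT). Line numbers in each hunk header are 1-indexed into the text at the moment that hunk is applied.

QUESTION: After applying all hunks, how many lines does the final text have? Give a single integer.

Answer: 11

Derivation:
Hunk 1: at line 4 remove [kfc,hwr] add [xgjr,azh] -> 11 lines: knd axmk usqe huz tuev xgjr azh hzoz lvk ggqo sbw
Hunk 2: at line 4 remove [xgjr] add [jecz,ckjt,xbgtw] -> 13 lines: knd axmk usqe huz tuev jecz ckjt xbgtw azh hzoz lvk ggqo sbw
Hunk 3: at line 3 remove [huz,tuev] add [cfog] -> 12 lines: knd axmk usqe cfog jecz ckjt xbgtw azh hzoz lvk ggqo sbw
Hunk 4: at line 3 remove [cfog,jecz] add [tiqt] -> 11 lines: knd axmk usqe tiqt ckjt xbgtw azh hzoz lvk ggqo sbw
Final line count: 11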